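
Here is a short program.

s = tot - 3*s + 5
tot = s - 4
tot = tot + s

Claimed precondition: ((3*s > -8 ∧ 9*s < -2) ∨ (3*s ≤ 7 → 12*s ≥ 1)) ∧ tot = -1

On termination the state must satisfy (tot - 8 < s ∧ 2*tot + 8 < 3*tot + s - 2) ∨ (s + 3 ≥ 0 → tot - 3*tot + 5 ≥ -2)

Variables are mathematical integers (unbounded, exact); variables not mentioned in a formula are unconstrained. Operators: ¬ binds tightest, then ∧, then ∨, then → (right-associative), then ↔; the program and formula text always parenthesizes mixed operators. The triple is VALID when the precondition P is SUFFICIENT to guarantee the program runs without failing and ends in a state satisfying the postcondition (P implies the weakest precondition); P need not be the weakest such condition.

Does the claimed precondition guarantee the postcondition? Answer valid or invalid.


Working backward. After the program, the postcondition (tot - 8 < s ∧ 2*tot + 8 < 3*tot + s - 2) ∨ (s + 3 ≥ 0 → tot - 3*tot + 5 ≥ -2) must hold; in canonical form it is (tot < s + 8 ∧ s + tot > 10) ∨ (s ≥ -3 → 2*tot ≤ 7).
Before tot := tot + s: (tot < 8 ∧ 2*s + tot > 10) ∨ (s ≥ -3 → 2*s + 2*tot ≤ 7)
Before tot := s - 4: (s < 12 ∧ 3*s > 14) ∨ (s ≥ -3 → 4*s ≤ 15)
Before s := tot - 3*s + 5: (tot < 3*s + 7 ∧ 3*tot > 9*s - 1) ∨ (tot ≥ 3*s - 8 → 4*tot ≤ 12*s - 5)
The weakest precondition is (tot < 3*s + 7 ∧ 3*tot > 9*s - 1) ∨ (tot ≥ 3*s - 8 → 4*tot ≤ 12*s - 5).
Check whether ((3*s > -8 ∧ 9*s < -2) ∨ (3*s ≤ 7 → 12*s ≥ 1)) ∧ tot = -1 implies it.
Every state satisfying the precondition satisfies the weakest precondition: the implication holds.
Answer: valid


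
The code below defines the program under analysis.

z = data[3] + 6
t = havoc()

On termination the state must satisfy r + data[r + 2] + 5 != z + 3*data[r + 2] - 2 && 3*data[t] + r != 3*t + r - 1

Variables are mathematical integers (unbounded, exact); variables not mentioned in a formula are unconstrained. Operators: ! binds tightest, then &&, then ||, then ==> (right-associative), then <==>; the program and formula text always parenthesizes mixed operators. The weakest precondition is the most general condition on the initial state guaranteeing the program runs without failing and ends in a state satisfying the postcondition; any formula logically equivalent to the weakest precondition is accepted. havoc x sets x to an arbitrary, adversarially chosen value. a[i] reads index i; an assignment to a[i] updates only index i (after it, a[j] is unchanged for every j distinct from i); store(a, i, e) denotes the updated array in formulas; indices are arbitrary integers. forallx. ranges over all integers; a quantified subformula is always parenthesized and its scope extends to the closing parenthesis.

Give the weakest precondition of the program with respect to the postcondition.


Working backward. After the program, the postcondition r + data[r + 2] + 5 != z + 3*data[r + 2] - 2 && 3*data[t] + r != 3*t + r - 1 must hold; in canonical form it is r != 2*data[r + 2] + z - 7 && 3*data[t] != 3*t - 1.
Before havoc t: forall t_1. (r != 2*data[r + 2] + z - 7 && 3*data[t_1] != 3*t_1 - 1)
Before z := data[3] + 6: forall t_1. (r != 2*data[r + 2] + data[3] - 1 && 3*data[t_1] != 3*t_1 - 1)
Answer: WP = forall t_1. (r != 2*data[r + 2] + data[3] - 1 && 3*data[t_1] != 3*t_1 - 1)


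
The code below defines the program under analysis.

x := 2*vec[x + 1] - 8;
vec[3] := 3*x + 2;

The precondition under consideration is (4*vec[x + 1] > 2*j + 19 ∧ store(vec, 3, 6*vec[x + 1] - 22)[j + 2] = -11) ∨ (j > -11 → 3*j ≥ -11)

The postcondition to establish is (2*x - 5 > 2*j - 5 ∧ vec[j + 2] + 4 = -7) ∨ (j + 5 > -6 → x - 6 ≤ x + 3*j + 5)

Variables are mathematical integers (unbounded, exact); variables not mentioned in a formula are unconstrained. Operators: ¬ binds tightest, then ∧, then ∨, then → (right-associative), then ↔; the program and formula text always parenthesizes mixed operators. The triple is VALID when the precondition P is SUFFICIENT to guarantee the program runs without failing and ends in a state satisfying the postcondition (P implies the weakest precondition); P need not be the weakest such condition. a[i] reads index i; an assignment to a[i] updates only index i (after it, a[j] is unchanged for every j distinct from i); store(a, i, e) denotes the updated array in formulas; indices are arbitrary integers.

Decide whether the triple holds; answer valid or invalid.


Working backward. After the program, the postcondition (2*x - 5 > 2*j - 5 ∧ vec[j + 2] + 4 = -7) ∨ (j + 5 > -6 → x - 6 ≤ x + 3*j + 5) must hold; in canonical form it is (2*x > 2*j ∧ vec[j + 2] = -11) ∨ (j > -11 → 3*j ≥ -11).
Before vec[3] := 3*x + 2: (2*x > 2*j ∧ store(vec, 3, 3*x + 2)[j + 2] = -11) ∨ (j > -11 → 3*j ≥ -11)
Before x := 2*vec[x + 1] - 8: (4*vec[x + 1] > 2*j + 16 ∧ store(vec, 3, 6*vec[x + 1] - 22)[j + 2] = -11) ∨ (j > -11 → 3*j ≥ -11)
The weakest precondition is (4*vec[x + 1] > 2*j + 16 ∧ store(vec, 3, 6*vec[x + 1] - 22)[j + 2] = -11) ∨ (j > -11 → 3*j ≥ -11).
Check whether (4*vec[x + 1] > 2*j + 19 ∧ store(vec, 3, 6*vec[x + 1] - 22)[j + 2] = -11) ∨ (j > -11 → 3*j ≥ -11) implies it.
Every state satisfying the precondition satisfies the weakest precondition: the implication holds.
Answer: valid


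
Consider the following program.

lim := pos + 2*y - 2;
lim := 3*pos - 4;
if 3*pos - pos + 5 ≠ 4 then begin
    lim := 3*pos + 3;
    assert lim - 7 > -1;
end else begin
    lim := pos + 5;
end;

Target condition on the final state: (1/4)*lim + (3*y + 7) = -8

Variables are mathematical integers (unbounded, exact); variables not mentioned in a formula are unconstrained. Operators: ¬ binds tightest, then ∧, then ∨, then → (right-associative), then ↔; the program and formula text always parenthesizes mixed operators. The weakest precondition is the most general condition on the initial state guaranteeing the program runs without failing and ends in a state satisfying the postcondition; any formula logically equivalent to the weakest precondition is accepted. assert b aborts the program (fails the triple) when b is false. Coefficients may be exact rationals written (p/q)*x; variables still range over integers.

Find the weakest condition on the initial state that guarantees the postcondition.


Working backward. After the program, the postcondition (1/4)*lim + (3*y + 7) = -8 must hold; in canonical form it is (1/4)*lim + 3*y = -15.
Then branch requires 3*pos > 3 ∧ (3/4)*pos + 3*y = -63/4; else branch requires (1/4)*pos + 3*y = -65/4.
Before the if: (2*pos ≠ -1 → (3*pos > 3 ∧ (3/4)*pos + 3*y = -63/4)) ∧ ((¬(2*pos ≠ -1)) → (1/4)*pos + 3*y = -65/4)
Before lim := 3*pos - 4: (2*pos ≠ -1 → (3*pos > 3 ∧ (3/4)*pos + 3*y = -63/4)) ∧ ((¬(2*pos ≠ -1)) → (1/4)*pos + 3*y = -65/4)
Before lim := pos + 2*y - 2: (2*pos ≠ -1 → (3*pos > 3 ∧ (3/4)*pos + 3*y = -63/4)) ∧ ((¬(2*pos ≠ -1)) → (1/4)*pos + 3*y = -65/4)
Answer: WP = (2*pos ≠ -1 → (3*pos > 3 ∧ (3/4)*pos + 3*y = -63/4)) ∧ ((¬(2*pos ≠ -1)) → (1/4)*pos + 3*y = -65/4)


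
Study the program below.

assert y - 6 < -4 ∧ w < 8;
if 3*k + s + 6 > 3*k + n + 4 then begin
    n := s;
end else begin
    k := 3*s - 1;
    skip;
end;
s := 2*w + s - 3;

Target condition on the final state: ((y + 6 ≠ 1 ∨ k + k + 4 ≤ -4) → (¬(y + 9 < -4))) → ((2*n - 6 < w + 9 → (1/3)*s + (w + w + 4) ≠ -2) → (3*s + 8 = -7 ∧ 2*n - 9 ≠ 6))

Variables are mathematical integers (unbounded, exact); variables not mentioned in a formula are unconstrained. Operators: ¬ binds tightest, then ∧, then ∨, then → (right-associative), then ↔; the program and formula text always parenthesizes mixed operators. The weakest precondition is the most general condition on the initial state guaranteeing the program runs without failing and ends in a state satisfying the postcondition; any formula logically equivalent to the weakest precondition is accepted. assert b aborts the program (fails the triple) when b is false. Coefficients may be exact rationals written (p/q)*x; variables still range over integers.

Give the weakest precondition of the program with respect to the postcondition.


Working backward. After the program, the postcondition ((y + 6 ≠ 1 ∨ k + k + 4 ≤ -4) → (¬(y + 9 < -4))) → ((2*n - 6 < w + 9 → (1/3)*s + (w + w + 4) ≠ -2) → (3*s + 8 = -7 ∧ 2*n - 9 ≠ 6)) must hold; in canonical form it is ((y ≠ -5 ∨ 2*k ≤ -8) → (¬(y < -13))) → ((2*n < w + 15 → (1/3)*s + 2*w ≠ -6) → (3*s = -15 ∧ 2*n ≠ 15)).
Before s := 2*w + s - 3: ((y ≠ -5 ∨ 2*k ≤ -8) → (¬(y < -13))) → ((2*n < w + 15 → (1/3)*s + (8/3)*w ≠ -5) → (3*s + 6*w = -6 ∧ 2*n ≠ 15))
Then branch requires ((y ≠ -5 ∨ 2*k ≤ -8) → (¬(y < -13))) → ((2*s < w + 15 → (1/3)*s + (8/3)*w ≠ -5) → (3*s + 6*w = -6 ∧ 2*s ≠ 15)); else branch requires ((y ≠ -5 ∨ 6*s ≤ -6) → (¬(y < -13))) → ((2*n < w + 15 → (1/3)*s + (8/3)*w ≠ -5) → (3*s + 6*w = -6 ∧ 2*n ≠ 15)).
Before the if: (s > n - 2 → (((y ≠ -5 ∨ 2*k ≤ -8) → (¬(y < -13))) → ((2*s < w + 15 → (1/3)*s + (8/3)*w ≠ -5) → (3*s + 6*w = -6 ∧ 2*s ≠ 15)))) ∧ ((¬(s > n - 2)) → (((y ≠ -5 ∨ 6*s ≤ -6) → (¬(y < -13))) → ((2*n < w + 15 → (1/3)*s + (8/3)*w ≠ -5) → (3*s + 6*w = -6 ∧ 2*n ≠ 15))))
Before assert y - 6 < -4 ∧ w < 8: y < 2 ∧ w < 8 ∧ (s > n - 2 → (((y ≠ -5 ∨ 2*k ≤ -8) → (¬(y < -13))) → ((2*s < w + 15 → (1/3)*s + (8/3)*w ≠ -5) → (3*s + 6*w = -6 ∧ 2*s ≠ 15)))) ∧ ((¬(s > n - 2)) → (((y ≠ -5 ∨ 6*s ≤ -6) → (¬(y < -13))) → ((2*n < w + 15 → (1/3)*s + (8/3)*w ≠ -5) → (3*s + 6*w = -6 ∧ 2*n ≠ 15))))
Answer: WP = y < 2 ∧ w < 8 ∧ (s > n - 2 → (((y ≠ -5 ∨ 2*k ≤ -8) → (¬(y < -13))) → ((2*s < w + 15 → (1/3)*s + (8/3)*w ≠ -5) → (3*s + 6*w = -6 ∧ 2*s ≠ 15)))) ∧ ((¬(s > n - 2)) → (((y ≠ -5 ∨ 6*s ≤ -6) → (¬(y < -13))) → ((2*n < w + 15 → (1/3)*s + (8/3)*w ≠ -5) → (3*s + 6*w = -6 ∧ 2*n ≠ 15))))


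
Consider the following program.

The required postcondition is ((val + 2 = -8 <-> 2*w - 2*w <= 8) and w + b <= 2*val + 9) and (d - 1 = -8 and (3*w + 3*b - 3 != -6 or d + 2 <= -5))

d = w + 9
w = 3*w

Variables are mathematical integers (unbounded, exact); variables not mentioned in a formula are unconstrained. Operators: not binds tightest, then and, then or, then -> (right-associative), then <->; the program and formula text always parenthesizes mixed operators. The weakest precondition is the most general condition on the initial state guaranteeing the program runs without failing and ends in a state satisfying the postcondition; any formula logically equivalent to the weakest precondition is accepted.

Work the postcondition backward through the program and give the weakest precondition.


Working backward. After the program, the postcondition ((val + 2 = -8 <-> 2*w - 2*w <= 8) and w + b <= 2*val + 9) and (d - 1 = -8 and (3*w + 3*b - 3 != -6 or d + 2 <= -5)) must hold; in canonical form it is val = -10 and b + w <= 2*val + 9 and d = -7 and (3*b + 3*w != -3 or d <= -7).
Before w := 3*w: val = -10 and b + 3*w <= 2*val + 9 and d = -7 and (3*b + 9*w != -3 or d <= -7)
Before d := w + 9: val = -10 and b + 3*w <= 2*val + 9 and w = -16 and (3*b + 9*w != -3 or w <= -16)
Answer: WP = val = -10 and b + 3*w <= 2*val + 9 and w = -16 and (3*b + 9*w != -3 or w <= -16)


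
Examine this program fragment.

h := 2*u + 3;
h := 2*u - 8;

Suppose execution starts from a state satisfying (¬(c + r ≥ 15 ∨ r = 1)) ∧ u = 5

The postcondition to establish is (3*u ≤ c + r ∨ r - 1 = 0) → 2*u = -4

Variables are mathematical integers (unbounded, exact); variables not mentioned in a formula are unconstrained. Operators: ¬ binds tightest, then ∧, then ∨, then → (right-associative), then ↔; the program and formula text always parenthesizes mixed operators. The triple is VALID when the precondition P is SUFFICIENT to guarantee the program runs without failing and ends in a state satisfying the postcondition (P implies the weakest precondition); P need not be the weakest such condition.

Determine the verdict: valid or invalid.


Working backward. After the program, the postcondition (3*u ≤ c + r ∨ r - 1 = 0) → 2*u = -4 must hold; in canonical form it is (3*u ≤ c + r ∨ r = 1) → 2*u = -4.
Before h := 2*u - 8: (3*u ≤ c + r ∨ r = 1) → 2*u = -4
Before h := 2*u + 3: (3*u ≤ c + r ∨ r = 1) → 2*u = -4
The weakest precondition is (3*u ≤ c + r ∨ r = 1) → 2*u = -4.
Check whether (¬(c + r ≥ 15 ∨ r = 1)) ∧ u = 5 implies it.
Every state satisfying the precondition satisfies the weakest precondition: the implication holds.
Answer: valid


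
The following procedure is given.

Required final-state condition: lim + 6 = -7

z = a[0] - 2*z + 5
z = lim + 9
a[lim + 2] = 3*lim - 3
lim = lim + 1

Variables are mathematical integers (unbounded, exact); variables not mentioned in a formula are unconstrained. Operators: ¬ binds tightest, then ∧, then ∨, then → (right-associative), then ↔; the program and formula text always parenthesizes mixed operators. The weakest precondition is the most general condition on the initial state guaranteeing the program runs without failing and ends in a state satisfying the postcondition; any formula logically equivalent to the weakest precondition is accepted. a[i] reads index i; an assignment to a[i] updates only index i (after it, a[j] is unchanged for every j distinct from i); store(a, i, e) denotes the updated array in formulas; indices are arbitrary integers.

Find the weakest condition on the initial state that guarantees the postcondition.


Working backward. After the program, the postcondition lim + 6 = -7 must hold; in canonical form it is lim = -13.
Before lim := lim + 1: lim = -14
Before a[lim + 2] := 3*lim - 3: lim = -14
Before z := lim + 9: lim = -14
Before z := a[0] - 2*z + 5: lim = -14
Answer: WP = lim = -14


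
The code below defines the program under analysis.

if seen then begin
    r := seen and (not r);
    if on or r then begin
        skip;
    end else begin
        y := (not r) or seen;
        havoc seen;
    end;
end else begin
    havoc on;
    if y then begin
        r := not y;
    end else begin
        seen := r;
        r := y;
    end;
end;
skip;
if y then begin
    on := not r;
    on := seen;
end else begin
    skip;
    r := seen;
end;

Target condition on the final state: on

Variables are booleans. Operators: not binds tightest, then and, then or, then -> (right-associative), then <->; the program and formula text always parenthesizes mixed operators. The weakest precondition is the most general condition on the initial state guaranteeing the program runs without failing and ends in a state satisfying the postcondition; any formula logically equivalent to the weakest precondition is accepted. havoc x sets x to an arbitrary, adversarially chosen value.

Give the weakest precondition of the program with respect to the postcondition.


Working backward. After the program, on must hold.
Then branch requires seen; else branch requires on.
Before the if: (y -> seen) and ((not y) -> on)
Before skip: (y -> seen) and ((not y) -> on)
Then branch requires ((on or (seen and (not r))) -> ((y -> seen) and ((not y) -> on))) and ((not (on or (seen and (not r)))) -> (((not ((not (seen and (not r))) or seen)) -> on) and (not ((not (seen and (not r))) or seen)))); else branch requires (y -> (y -> seen)) and ((not y) -> (y -> r)) and (y -> ((y -> seen) and y)) and ((not y) -> ((y -> r) and y)).
Before the if: (seen -> (((on or (seen and (not r))) -> ((y -> seen) and ((not y) -> on))) and ((not (on or (seen and (not r)))) -> (((not ((not (seen and (not r))) or seen)) -> on) and (not ((not (seen and (not r))) or seen)))))) and ((not seen) -> ((y -> (y -> seen)) and ((not y) -> (y -> r)) and (y -> ((y -> seen) and y)) and ((not y) -> ((y -> r) and y))))
Answer: WP = (seen -> (((on or (seen and (not r))) -> ((y -> seen) and ((not y) -> on))) and ((not (on or (seen and (not r)))) -> (((not ((not (seen and (not r))) or seen)) -> on) and (not ((not (seen and (not r))) or seen)))))) and ((not seen) -> ((y -> (y -> seen)) and ((not y) -> (y -> r)) and (y -> ((y -> seen) and y)) and ((not y) -> ((y -> r) and y))))


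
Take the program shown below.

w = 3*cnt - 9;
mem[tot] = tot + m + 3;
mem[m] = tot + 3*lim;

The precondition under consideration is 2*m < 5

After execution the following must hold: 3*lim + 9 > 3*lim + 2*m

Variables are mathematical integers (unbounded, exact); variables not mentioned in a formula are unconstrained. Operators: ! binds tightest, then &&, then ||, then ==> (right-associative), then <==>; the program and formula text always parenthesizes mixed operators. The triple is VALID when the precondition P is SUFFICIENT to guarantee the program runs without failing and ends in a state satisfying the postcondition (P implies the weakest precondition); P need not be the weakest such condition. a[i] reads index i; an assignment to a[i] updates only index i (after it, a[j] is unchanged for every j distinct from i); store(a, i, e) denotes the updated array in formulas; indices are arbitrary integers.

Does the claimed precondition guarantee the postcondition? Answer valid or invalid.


Working backward. After the program, the postcondition 3*lim + 9 > 3*lim + 2*m must hold; in canonical form it is 2*m < 9.
Before mem[m] := tot + 3*lim: 2*m < 9
Before mem[tot] := tot + m + 3: 2*m < 9
Before w := 3*cnt - 9: 2*m < 9
The weakest precondition is 2*m < 9.
Check whether 2*m < 5 implies it.
Every state satisfying the precondition satisfies the weakest precondition: the implication holds.
Answer: valid


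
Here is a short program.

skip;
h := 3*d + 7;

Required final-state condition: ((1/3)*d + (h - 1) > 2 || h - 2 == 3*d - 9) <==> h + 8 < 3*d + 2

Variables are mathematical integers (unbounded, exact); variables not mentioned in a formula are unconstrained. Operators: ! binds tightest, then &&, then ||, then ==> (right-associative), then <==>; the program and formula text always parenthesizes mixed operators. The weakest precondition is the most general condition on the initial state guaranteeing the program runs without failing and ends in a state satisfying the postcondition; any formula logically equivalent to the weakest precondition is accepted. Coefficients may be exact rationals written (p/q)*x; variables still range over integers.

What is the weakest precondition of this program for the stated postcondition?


Working backward. After the program, the postcondition ((1/3)*d + (h - 1) > 2 || h - 2 == 3*d - 9) <==> h + 8 < 3*d + 2 must hold; in canonical form it is ((1/3)*d + h > 3 || h == 3*d - 7) <==> h < 3*d - 6.
Before h := 3*d + 7: !((10/3)*d > -4)
Before skip: !((10/3)*d > -4)
Answer: WP = !((10/3)*d > -4)


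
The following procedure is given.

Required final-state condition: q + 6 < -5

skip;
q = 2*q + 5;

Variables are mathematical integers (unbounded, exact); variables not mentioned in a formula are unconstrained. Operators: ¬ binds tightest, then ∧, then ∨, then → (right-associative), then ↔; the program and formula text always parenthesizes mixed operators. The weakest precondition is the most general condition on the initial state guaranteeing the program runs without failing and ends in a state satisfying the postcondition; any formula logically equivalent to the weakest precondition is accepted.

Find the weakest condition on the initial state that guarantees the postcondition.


Working backward. After the program, the postcondition q + 6 < -5 must hold; in canonical form it is q < -11.
Before q := 2*q + 5: 2*q < -16
Before skip: 2*q < -16
Answer: WP = 2*q < -16


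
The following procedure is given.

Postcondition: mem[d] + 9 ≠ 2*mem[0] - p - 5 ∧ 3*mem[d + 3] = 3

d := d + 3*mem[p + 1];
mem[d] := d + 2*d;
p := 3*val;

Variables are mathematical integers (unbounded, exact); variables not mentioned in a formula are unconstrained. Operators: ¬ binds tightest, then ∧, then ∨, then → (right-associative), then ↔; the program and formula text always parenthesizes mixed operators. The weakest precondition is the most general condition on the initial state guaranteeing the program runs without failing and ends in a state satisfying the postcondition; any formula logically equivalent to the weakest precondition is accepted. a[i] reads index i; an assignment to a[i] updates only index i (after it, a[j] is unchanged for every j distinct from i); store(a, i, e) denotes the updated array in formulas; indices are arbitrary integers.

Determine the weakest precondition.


Working backward. After the program, the postcondition mem[d] + 9 ≠ 2*mem[0] - p - 5 ∧ 3*mem[d + 3] = 3 must hold; in canonical form it is mem[d] + p ≠ 2*mem[0] - 14 ∧ 3*mem[d + 3] = 3.
Before p := 3*val: mem[d] + 3*val ≠ 2*mem[0] - 14 ∧ 3*mem[d + 3] = 3
Before mem[d] := d + 2*d: store(mem, d, 3*d)[d] + 3*val ≠ 2*store(mem, d, 3*d)[0] - 14 ∧ 3*store(mem, d, 3*d)[d + 3] = 3
Before d := d + 3*mem[p + 1]: store(mem, 3*mem[p + 1] + d, 9*mem[p + 1] + 3*d)[3*mem[p + 1] + d] + 3*val ≠ 2*store(mem, 3*mem[p + 1] + d, 9*mem[p + 1] + 3*d)[0] - 14 ∧ 3*store(mem, 3*mem[p + 1] + d, 9*mem[p + 1] + 3*d)[3*mem[p + 1] + d + 3] = 3
Answer: WP = store(mem, 3*mem[p + 1] + d, 9*mem[p + 1] + 3*d)[3*mem[p + 1] + d] + 3*val ≠ 2*store(mem, 3*mem[p + 1] + d, 9*mem[p + 1] + 3*d)[0] - 14 ∧ 3*store(mem, 3*mem[p + 1] + d, 9*mem[p + 1] + 3*d)[3*mem[p + 1] + d + 3] = 3


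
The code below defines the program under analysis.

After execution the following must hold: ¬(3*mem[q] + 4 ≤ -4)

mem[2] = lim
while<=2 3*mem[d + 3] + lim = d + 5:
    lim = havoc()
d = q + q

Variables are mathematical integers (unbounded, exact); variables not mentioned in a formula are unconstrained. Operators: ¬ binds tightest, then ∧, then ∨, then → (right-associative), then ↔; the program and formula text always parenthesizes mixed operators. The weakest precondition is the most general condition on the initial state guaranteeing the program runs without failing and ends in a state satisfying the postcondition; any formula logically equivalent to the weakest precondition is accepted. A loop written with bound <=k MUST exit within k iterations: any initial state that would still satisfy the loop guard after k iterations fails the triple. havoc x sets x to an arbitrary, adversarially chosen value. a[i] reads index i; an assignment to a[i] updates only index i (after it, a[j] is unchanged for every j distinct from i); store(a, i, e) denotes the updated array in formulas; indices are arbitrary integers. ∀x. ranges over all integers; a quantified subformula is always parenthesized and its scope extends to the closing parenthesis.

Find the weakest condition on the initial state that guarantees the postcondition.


Working backward. After the program, the postcondition ¬(3*mem[q] + 4 ≤ -4) must hold; in canonical form it is ¬(3*mem[q] ≤ -8).
Before d := q + q: ¬(3*mem[q] ≤ -8)
Before the loop (bound <=2), unroll the exhaustion recursion (WP_0 = exit-now case; WP_j = one more guarded iteration, up to j = 2):
  WP_0: (¬(3*mem[d + 3] + lim = d + 5)) ∧ (¬(3*mem[q] ≤ -8))
  WP_1: (3*mem[d + 3] + lim = d + 5 → (∀lim_1. ((¬(3*mem[d + 3] + lim_1 = d + 5)) ∧ (¬(3*mem[q] ≤ -8))))) ∧ ((¬(3*mem[d + 3] + lim = d + 5)) → (¬(3*mem[q] ≤ -8)))
  WP_2: (3*mem[d + 3] + lim = d + 5 → (∀lim_2. ((3*mem[d + 3] + lim_2 = d + 5 → (∀lim_1. ((¬(3*mem[d + 3] + lim_1 = d + 5)) ∧ (¬(3*mem[q] ≤ -8))))) ∧ ((¬(3*mem[d + 3] + lim_2 = d + 5)) → (¬(3*mem[q] ≤ -8)))))) ∧ ((¬(3*mem[d + 3] + lim = d + 5)) → (¬(3*mem[q] ≤ -8)))
So before the loop: (3*mem[d + 3] + lim = d + 5 → (∀lim_2. ((3*mem[d + 3] + lim_2 = d + 5 → (∀lim_1. ((¬(3*mem[d + 3] + lim_1 = d + 5)) ∧ (¬(3*mem[q] ≤ -8))))) ∧ ((¬(3*mem[d + 3] + lim_2 = d + 5)) → (¬(3*mem[q] ≤ -8)))))) ∧ ((¬(3*mem[d + 3] + lim = d + 5)) → (¬(3*mem[q] ≤ -8)))
Before mem[2] := lim: (3*store(mem, 2, lim)[d + 3] + lim = d + 5 → (∀lim_2. ((3*store(mem, 2, lim)[d + 3] + lim_2 = d + 5 → (∀lim_1. ((¬(3*store(mem, 2, lim)[d + 3] + lim_1 = d + 5)) ∧ (¬(3*store(mem, 2, lim)[q] ≤ -8))))) ∧ ((¬(3*store(mem, 2, lim)[d + 3] + lim_2 = d + 5)) → (¬(3*store(mem, 2, lim)[q] ≤ -8)))))) ∧ ((¬(3*store(mem, 2, lim)[d + 3] + lim = d + 5)) → (¬(3*store(mem, 2, lim)[q] ≤ -8)))
Answer: WP = (3*store(mem, 2, lim)[d + 3] + lim = d + 5 → (∀lim_2. ((3*store(mem, 2, lim)[d + 3] + lim_2 = d + 5 → (∀lim_1. ((¬(3*store(mem, 2, lim)[d + 3] + lim_1 = d + 5)) ∧ (¬(3*store(mem, 2, lim)[q] ≤ -8))))) ∧ ((¬(3*store(mem, 2, lim)[d + 3] + lim_2 = d + 5)) → (¬(3*store(mem, 2, lim)[q] ≤ -8)))))) ∧ ((¬(3*store(mem, 2, lim)[d + 3] + lim = d + 5)) → (¬(3*store(mem, 2, lim)[q] ≤ -8)))


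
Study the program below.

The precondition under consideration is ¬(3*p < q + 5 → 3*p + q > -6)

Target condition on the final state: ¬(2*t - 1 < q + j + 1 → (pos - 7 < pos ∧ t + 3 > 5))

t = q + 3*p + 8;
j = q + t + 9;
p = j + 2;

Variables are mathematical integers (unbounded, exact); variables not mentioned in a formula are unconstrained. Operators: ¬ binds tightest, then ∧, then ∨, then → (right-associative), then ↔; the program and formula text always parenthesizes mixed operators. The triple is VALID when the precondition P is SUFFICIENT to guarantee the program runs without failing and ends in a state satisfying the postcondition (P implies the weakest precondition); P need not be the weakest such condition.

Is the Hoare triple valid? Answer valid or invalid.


Working backward. After the program, the postcondition ¬(2*t - 1 < q + j + 1 → (pos - 7 < pos ∧ t + 3 > 5)) must hold; in canonical form it is ¬(2*t < j + q + 2 → t > 2).
Before p := j + 2: ¬(2*t < j + q + 2 → t > 2)
Before j := q + t + 9: ¬(t < 2*q + 11 → t > 2)
Before t := q + 3*p + 8: ¬(3*p < q + 3 → 3*p + q > -6)
The weakest precondition is ¬(3*p < q + 3 → 3*p + q > -6).
Check whether ¬(3*p < q + 5 → 3*p + q > -6) implies it.
Countermodel: at the initial state p = -1, q = -7, the precondition holds but the weakest precondition fails.
Answer: invalid


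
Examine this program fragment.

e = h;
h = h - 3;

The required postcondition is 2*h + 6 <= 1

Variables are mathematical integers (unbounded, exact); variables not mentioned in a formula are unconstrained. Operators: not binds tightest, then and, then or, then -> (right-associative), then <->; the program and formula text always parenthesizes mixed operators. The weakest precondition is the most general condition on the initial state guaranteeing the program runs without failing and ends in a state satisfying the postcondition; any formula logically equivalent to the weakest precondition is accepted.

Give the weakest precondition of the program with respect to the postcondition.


Working backward. After the program, the postcondition 2*h + 6 <= 1 must hold; in canonical form it is 2*h <= -5.
Before h := h - 3: 2*h <= 1
Before e := h: 2*h <= 1
Answer: WP = 2*h <= 1


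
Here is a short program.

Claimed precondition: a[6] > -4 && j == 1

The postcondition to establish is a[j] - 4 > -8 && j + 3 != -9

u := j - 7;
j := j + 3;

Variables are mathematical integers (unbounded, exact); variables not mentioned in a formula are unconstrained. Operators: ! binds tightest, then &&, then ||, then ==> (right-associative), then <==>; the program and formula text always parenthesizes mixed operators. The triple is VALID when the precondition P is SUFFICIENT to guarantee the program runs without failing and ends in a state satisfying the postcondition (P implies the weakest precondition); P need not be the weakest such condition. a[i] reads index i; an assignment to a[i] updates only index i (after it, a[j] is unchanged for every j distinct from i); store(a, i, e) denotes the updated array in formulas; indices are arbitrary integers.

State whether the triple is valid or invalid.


Working backward. After the program, the postcondition a[j] - 4 > -8 && j + 3 != -9 must hold; in canonical form it is a[j] > -4 && j != -12.
Before j := j + 3: a[j + 3] > -4 && j != -15
Before u := j - 7: a[j + 3] > -4 && j != -15
The weakest precondition is a[j + 3] > -4 && j != -15.
Check whether a[6] > -4 && j == 1 implies it.
Countermodel: at the initial state a = {[4] = -4, [6] = 0, elsewhere -4}, j = 1, the precondition holds but the weakest precondition fails.
Answer: invalid


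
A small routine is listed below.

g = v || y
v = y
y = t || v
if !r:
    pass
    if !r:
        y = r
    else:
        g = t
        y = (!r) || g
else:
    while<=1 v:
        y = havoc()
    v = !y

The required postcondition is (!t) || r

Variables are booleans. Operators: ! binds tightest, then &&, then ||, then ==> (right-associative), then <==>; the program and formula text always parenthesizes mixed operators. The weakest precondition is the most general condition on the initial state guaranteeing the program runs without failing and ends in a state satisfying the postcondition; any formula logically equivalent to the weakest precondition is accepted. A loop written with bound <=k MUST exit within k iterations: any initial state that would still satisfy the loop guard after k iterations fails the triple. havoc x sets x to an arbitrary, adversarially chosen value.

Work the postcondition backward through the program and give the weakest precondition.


Working backward. After the program, (!t) || r must hold.
Then branch requires ((!r) ==> ((!t) || r)) && (r ==> ((!t) || r)); else branch requires (v ==> ((!v) && ((!t) || r))) && ((!v) ==> ((!t) || r)).
Before the if: ((!r) ==> (((!r) ==> ((!t) || r)) && (r ==> ((!t) || r)))) && (r ==> ((v ==> ((!v) && ((!t) || r))) && ((!v) ==> ((!t) || r))))
Before y := t || v: ((!r) ==> (((!r) ==> ((!t) || r)) && (r ==> ((!t) || r)))) && (r ==> ((v ==> ((!v) && ((!t) || r))) && ((!v) ==> ((!t) || r))))
Before v := y: ((!r) ==> (((!r) ==> ((!t) || r)) && (r ==> ((!t) || r)))) && (r ==> ((y ==> ((!y) && ((!t) || r))) && ((!y) ==> ((!t) || r))))
Before g := v || y: ((!r) ==> (((!r) ==> ((!t) || r)) && (r ==> ((!t) || r)))) && (r ==> ((y ==> ((!y) && ((!t) || r))) && ((!y) ==> ((!t) || r))))
Answer: WP = ((!r) ==> (((!r) ==> ((!t) || r)) && (r ==> ((!t) || r)))) && (r ==> ((y ==> ((!y) && ((!t) || r))) && ((!y) ==> ((!t) || r))))


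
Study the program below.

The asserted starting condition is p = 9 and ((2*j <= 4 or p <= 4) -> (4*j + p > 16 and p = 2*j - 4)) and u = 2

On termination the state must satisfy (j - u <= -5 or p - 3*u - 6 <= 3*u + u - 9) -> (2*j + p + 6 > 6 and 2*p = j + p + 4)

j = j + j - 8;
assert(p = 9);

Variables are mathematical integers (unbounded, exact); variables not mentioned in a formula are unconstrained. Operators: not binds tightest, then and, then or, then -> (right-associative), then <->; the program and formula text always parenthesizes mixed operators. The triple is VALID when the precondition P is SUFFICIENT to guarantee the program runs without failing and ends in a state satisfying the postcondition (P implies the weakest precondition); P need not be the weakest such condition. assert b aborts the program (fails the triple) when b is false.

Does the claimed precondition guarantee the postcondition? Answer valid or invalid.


Working backward. After the program, the postcondition (j - u <= -5 or p - 3*u - 6 <= 3*u + u - 9) -> (2*j + p + 6 > 6 and 2*p = j + p + 4) must hold; in canonical form it is (j <= u - 5 or p <= 7*u - 3) -> (2*j + p > 0 and p = j + 4).
Before assert p = 9: p = 9 and ((j <= u - 5 or p <= 7*u - 3) -> (2*j + p > 0 and p = j + 4))
Before j := j + j - 8: p = 9 and ((2*j <= u + 3 or p <= 7*u - 3) -> (4*j + p > 16 and p = 2*j - 4))
The weakest precondition is p = 9 and ((2*j <= u + 3 or p <= 7*u - 3) -> (4*j + p > 16 and p = 2*j - 4)).
Check whether p = 9 and ((2*j <= 4 or p <= 4) -> (4*j + p > 16 and p = 2*j - 4)) and u = 2 implies it.
Countermodel: at the initial state j = 3, p = 9, u = 2, the precondition holds but the weakest precondition fails.
Answer: invalid


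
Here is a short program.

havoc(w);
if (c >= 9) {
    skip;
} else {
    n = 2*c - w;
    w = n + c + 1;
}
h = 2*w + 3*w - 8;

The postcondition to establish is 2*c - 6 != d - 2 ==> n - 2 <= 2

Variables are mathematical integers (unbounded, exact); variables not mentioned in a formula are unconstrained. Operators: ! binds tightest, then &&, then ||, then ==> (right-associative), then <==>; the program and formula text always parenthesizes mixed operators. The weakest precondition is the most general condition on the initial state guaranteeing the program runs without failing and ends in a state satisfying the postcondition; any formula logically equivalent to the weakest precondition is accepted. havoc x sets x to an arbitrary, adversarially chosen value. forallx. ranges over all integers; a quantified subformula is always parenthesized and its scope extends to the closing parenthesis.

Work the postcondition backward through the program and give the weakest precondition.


Working backward. After the program, the postcondition 2*c - 6 != d - 2 ==> n - 2 <= 2 must hold; in canonical form it is 2*c != d + 4 ==> n <= 4.
Before h := 2*w + 3*w - 8: 2*c != d + 4 ==> n <= 4
Then branch requires 2*c != d + 4 ==> n <= 4; else branch requires 2*c != d + 4 ==> 2*c <= w + 4.
Before the if: (c >= 9 ==> (2*c != d + 4 ==> n <= 4)) && ((!(c >= 9)) ==> (2*c != d + 4 ==> 2*c <= w + 4))
Before havoc w: forall w_1. ((c >= 9 ==> (2*c != d + 4 ==> n <= 4)) && ((!(c >= 9)) ==> (2*c != d + 4 ==> 2*c <= w_1 + 4)))
Answer: WP = forall w_1. ((c >= 9 ==> (2*c != d + 4 ==> n <= 4)) && ((!(c >= 9)) ==> (2*c != d + 4 ==> 2*c <= w_1 + 4)))


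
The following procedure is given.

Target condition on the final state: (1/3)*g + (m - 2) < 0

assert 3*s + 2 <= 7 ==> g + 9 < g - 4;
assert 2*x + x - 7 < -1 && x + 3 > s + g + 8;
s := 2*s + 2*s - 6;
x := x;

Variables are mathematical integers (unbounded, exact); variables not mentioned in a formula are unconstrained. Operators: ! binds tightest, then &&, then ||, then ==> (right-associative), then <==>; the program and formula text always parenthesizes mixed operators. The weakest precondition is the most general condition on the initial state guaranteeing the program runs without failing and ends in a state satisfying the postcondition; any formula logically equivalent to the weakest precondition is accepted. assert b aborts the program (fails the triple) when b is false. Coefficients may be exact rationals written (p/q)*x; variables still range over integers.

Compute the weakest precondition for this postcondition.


Working backward. After the program, the postcondition (1/3)*g + (m - 2) < 0 must hold; in canonical form it is (1/3)*g + m < 2.
Before x := x: (1/3)*g + m < 2
Before s := 2*s + 2*s - 6: (1/3)*g + m < 2
Before assert 2*x + x - 7 < -1 && x + 3 > s + g + 8: 3*x < 6 && x > g + s + 5 && (1/3)*g + m < 2
Before assert 3*s + 2 <= 7 ==> g + 9 < g - 4: (!(3*s <= 5)) && 3*x < 6 && x > g + s + 5 && (1/3)*g + m < 2
Answer: WP = (!(3*s <= 5)) && 3*x < 6 && x > g + s + 5 && (1/3)*g + m < 2


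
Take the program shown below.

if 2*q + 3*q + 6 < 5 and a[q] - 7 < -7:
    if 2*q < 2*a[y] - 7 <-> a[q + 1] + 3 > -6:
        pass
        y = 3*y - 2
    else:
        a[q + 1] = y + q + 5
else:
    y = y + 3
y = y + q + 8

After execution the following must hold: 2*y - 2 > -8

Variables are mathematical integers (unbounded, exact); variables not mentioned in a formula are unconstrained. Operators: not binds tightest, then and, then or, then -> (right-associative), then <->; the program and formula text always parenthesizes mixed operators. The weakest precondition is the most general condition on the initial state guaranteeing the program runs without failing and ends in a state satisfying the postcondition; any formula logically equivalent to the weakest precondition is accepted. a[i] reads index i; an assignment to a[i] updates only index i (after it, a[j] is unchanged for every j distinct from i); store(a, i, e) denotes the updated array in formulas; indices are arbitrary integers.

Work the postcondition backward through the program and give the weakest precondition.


Working backward. After the program, the postcondition 2*y - 2 > -8 must hold; in canonical form it is 2*y > -6.
Before y := y + q + 8: 2*q + 2*y > -22
Then branch requires ((2*q < 2*a[y] - 7 <-> a[q + 1] > -9) -> 2*q + 6*y > -18) and ((not (2*q < 2*a[y] - 7 <-> a[q + 1] > -9)) -> 2*q + 2*y > -22); else branch requires 2*q + 2*y > -28.
Before the if: ((5*q < -1 and a[q] < 0) -> (((2*q < 2*a[y] - 7 <-> a[q + 1] > -9) -> 2*q + 6*y > -18) and ((not (2*q < 2*a[y] - 7 <-> a[q + 1] > -9)) -> 2*q + 2*y > -22))) and ((not (5*q < -1 and a[q] < 0)) -> 2*q + 2*y > -28)
Answer: WP = ((5*q < -1 and a[q] < 0) -> (((2*q < 2*a[y] - 7 <-> a[q + 1] > -9) -> 2*q + 6*y > -18) and ((not (2*q < 2*a[y] - 7 <-> a[q + 1] > -9)) -> 2*q + 2*y > -22))) and ((not (5*q < -1 and a[q] < 0)) -> 2*q + 2*y > -28)


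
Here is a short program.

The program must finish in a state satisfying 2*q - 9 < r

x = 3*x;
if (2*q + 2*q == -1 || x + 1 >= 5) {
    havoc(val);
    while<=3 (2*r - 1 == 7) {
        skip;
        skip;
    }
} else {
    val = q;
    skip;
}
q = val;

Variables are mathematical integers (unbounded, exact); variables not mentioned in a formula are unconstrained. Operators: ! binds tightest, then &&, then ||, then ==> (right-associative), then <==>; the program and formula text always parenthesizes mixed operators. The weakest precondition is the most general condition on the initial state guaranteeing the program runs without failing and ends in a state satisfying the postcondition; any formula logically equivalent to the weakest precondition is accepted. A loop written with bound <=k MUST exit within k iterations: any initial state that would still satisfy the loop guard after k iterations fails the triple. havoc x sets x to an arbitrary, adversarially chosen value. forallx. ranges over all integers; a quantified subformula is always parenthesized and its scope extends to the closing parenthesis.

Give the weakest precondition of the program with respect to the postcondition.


Working backward. After the program, the postcondition 2*q - 9 < r must hold; in canonical form it is 2*q < r + 9.
Before q := val: 2*val < r + 9
Then branch requires forall val_1. ((2*r == 8 ==> ((2*r == 8 ==> ((2*r == 8 ==> ((!(2*r == 8)) && 2*val_1 < r + 9)) && ((!(2*r == 8)) ==> 2*val_1 < r + 9))) && ((!(2*r == 8)) ==> 2*val_1 < r + 9))) && ((!(2*r == 8)) ==> 2*val_1 < r + 9)); else branch requires 2*q < r + 9.
Before the if: ((4*q == -1 || x >= 4) ==> (forall val_1. ((2*r == 8 ==> ((2*r == 8 ==> ((2*r == 8 ==> ((!(2*r == 8)) && 2*val_1 < r + 9)) && ((!(2*r == 8)) ==> 2*val_1 < r + 9))) && ((!(2*r == 8)) ==> 2*val_1 < r + 9))) && ((!(2*r == 8)) ==> 2*val_1 < r + 9)))) && ((!(4*q == -1 || x >= 4)) ==> 2*q < r + 9)
Before x := 3*x: ((4*q == -1 || 3*x >= 4) ==> (forall val_1. ((2*r == 8 ==> ((2*r == 8 ==> ((2*r == 8 ==> ((!(2*r == 8)) && 2*val_1 < r + 9)) && ((!(2*r == 8)) ==> 2*val_1 < r + 9))) && ((!(2*r == 8)) ==> 2*val_1 < r + 9))) && ((!(2*r == 8)) ==> 2*val_1 < r + 9)))) && ((!(4*q == -1 || 3*x >= 4)) ==> 2*q < r + 9)
Answer: WP = ((4*q == -1 || 3*x >= 4) ==> (forall val_1. ((2*r == 8 ==> ((2*r == 8 ==> ((2*r == 8 ==> ((!(2*r == 8)) && 2*val_1 < r + 9)) && ((!(2*r == 8)) ==> 2*val_1 < r + 9))) && ((!(2*r == 8)) ==> 2*val_1 < r + 9))) && ((!(2*r == 8)) ==> 2*val_1 < r + 9)))) && ((!(4*q == -1 || 3*x >= 4)) ==> 2*q < r + 9)


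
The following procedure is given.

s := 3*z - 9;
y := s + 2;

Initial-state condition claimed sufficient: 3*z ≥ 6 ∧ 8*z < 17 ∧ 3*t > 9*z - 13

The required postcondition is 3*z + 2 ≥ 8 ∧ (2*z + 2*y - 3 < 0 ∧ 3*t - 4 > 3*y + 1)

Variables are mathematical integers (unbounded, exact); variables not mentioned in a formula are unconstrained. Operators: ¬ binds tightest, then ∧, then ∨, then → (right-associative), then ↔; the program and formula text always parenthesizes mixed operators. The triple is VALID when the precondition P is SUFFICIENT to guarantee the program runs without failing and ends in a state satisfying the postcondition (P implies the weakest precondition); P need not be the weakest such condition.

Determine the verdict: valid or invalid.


Working backward. After the program, the postcondition 3*z + 2 ≥ 8 ∧ (2*z + 2*y - 3 < 0 ∧ 3*t - 4 > 3*y + 1) must hold; in canonical form it is 3*z ≥ 6 ∧ 2*y + 2*z < 3 ∧ 3*t > 3*y + 5.
Before y := s + 2: 3*z ≥ 6 ∧ 2*s + 2*z < -1 ∧ 3*t > 3*s + 11
Before s := 3*z - 9: 3*z ≥ 6 ∧ 8*z < 17 ∧ 3*t > 9*z - 16
The weakest precondition is 3*z ≥ 6 ∧ 8*z < 17 ∧ 3*t > 9*z - 16.
Check whether 3*z ≥ 6 ∧ 8*z < 17 ∧ 3*t > 9*z - 13 implies it.
Every state satisfying the precondition satisfies the weakest precondition: the implication holds.
Answer: valid
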